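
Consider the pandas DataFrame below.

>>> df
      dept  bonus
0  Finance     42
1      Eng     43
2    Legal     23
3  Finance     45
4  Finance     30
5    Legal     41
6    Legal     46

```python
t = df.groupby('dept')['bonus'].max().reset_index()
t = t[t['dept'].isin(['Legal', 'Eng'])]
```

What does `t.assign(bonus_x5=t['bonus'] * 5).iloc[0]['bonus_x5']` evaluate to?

group by dept, max of bonus:
dept
Eng        43
Finance    45
Legal      46
Name: bonus, dtype: int64
reset_index():
      dept  bonus
0      Eng     43
1  Finance     45
2    Legal     46
filter rows where dept in ['Legal', 'Eng']:
    dept  bonus
0    Eng     43
2  Legal     46
add column bonus_x5 = t['bonus'] * 5:
    dept  bonus  bonus_x5
0    Eng     43       215
2  Legal     46       230
Then the value at position 0, column 'bonus_x5': 215

215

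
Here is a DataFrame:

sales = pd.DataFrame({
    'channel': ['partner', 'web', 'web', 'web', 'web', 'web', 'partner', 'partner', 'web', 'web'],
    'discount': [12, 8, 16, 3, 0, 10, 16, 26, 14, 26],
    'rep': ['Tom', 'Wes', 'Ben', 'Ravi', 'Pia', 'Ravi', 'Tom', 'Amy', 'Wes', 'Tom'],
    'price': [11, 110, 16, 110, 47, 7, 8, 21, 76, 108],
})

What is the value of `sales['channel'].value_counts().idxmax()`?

web

value_counts of channel:
channel
web        7
partner    3
Name: count, dtype: int64
Hence web.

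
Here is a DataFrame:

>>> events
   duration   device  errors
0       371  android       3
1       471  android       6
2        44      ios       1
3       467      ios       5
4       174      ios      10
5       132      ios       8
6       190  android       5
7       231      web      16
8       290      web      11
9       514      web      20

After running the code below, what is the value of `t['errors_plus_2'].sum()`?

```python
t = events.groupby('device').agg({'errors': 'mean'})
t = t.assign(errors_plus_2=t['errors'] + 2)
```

group by device, mean of errors:
            errors
device            
android   4.666667
ios       6.000000
web      15.666667
add column errors_plus_2 = t['errors'] + 2:
            errors  errors_plus_2
device                           
android   4.666667       6.666667
ios       6.000000       8.000000
web      15.666667      17.666667

32.3333333333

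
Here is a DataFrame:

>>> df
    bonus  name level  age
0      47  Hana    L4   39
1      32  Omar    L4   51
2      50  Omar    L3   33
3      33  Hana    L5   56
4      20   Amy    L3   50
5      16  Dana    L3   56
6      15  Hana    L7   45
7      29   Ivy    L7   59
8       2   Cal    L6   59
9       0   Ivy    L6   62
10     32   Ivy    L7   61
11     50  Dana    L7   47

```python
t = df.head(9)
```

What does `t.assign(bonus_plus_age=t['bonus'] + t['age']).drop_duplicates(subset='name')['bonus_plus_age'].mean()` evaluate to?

take first 9 rows:
   bonus  name level  age
0     47  Hana    L4   39
1     32  Omar    L4   51
2     50  Omar    L3   33
3     33  Hana    L5   56
4     20   Amy    L3   50
5     16  Dana    L3   56
6     15  Hana    L7   45
7     29   Ivy    L7   59
8      2   Cal    L6   59
add column bonus_plus_age = t['bonus'] + t['age']:
   bonus  name level  age  bonus_plus_age
0     47  Hana    L4   39              86
1     32  Omar    L4   51              83
2     50  Omar    L3   33              83
3     33  Hana    L5   56              89
4     20   Amy    L3   50              70
5     16  Dana    L3   56              72
6     15  Hana    L7   45              60
7     29   Ivy    L7   59              88
8      2   Cal    L6   59              61
drop duplicate name (keep=first):
   bonus  name level  age  bonus_plus_age
0     47  Hana    L4   39              86
1     32  Omar    L4   51              83
4     20   Amy    L3   50              70
5     16  Dana    L3   56              72
7     29   Ivy    L7   59              88
8      2   Cal    L6   59              61
Then the mean of column 'bonus_plus_age': 76.6666666667

76.6666666667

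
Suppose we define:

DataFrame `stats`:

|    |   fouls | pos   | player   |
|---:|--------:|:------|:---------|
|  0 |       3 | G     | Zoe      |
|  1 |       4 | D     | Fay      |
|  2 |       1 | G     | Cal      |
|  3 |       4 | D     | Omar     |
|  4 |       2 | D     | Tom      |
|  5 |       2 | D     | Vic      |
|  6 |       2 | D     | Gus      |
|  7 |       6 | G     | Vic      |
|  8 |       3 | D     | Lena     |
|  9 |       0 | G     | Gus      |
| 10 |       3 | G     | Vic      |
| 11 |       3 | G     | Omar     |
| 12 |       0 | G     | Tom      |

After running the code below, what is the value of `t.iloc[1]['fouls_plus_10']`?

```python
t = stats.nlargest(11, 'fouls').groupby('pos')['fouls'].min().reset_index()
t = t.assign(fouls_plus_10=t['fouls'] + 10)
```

11

take 11 rows with largest fouls:
    fouls pos player
7       6   G    Vic
1       4   D    Fay
3       4   D   Omar
0       3   G    Zoe
8       3   D   Lena
10      3   G    Vic
11      3   G   Omar
4       2   D    Tom
5       2   D    Vic
6       2   D    Gus
2       1   G    Cal
group by pos, min of fouls:
pos
D    2
G    1
Name: fouls, dtype: int64
reset_index():
  pos  fouls
0   D      2
1   G      1
add column fouls_plus_10 = t['fouls'] + 10:
  pos  fouls  fouls_plus_10
0   D      2             12
1   G      1             11
Reading off the value at position 1, column 'fouls_plus_10', we get 11.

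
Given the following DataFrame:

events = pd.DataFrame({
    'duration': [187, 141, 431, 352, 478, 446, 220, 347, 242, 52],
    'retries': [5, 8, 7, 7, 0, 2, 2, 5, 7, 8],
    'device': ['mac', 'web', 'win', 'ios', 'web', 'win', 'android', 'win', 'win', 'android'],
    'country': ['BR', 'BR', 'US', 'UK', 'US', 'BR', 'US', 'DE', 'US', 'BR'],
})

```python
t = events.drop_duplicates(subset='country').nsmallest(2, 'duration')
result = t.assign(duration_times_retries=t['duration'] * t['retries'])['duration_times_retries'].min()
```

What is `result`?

drop duplicate country (keep=first):
   duration  retries device country
0       187        5    mac      BR
2       431        7    win      US
3       352        7    ios      UK
7       347        5    win      DE
take 2 rows with smallest duration:
   duration  retries device country
0       187        5    mac      BR
7       347        5    win      DE
add column duration_times_retries = t['duration'] * t['retries']:
   duration  retries device country  duration_times_retries
0       187        5    mac      BR                     935
7       347        5    win      DE                    1735
Finally, min of column 'duration_times_retries' = 935.

935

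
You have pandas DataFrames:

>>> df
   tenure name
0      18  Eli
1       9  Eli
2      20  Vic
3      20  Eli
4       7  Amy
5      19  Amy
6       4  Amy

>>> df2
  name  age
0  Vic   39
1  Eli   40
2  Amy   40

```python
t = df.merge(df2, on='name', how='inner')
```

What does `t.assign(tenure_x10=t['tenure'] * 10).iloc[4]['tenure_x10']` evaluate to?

70

merge on 'name' (how='inner') → 7 rows:
   tenure name  age
0      18  Eli   40
1       9  Eli   40
2      20  Vic   39
3      20  Eli   40
4       7  Amy   40
5      19  Amy   40
6       4  Amy   40
add column tenure_x10 = t['tenure'] * 10:
   tenure name  age  tenure_x10
0      18  Eli   40         180
1       9  Eli   40          90
2      20  Vic   39         200
3      20  Eli   40         200
4       7  Amy   40          70
5      19  Amy   40         190
6       4  Amy   40          40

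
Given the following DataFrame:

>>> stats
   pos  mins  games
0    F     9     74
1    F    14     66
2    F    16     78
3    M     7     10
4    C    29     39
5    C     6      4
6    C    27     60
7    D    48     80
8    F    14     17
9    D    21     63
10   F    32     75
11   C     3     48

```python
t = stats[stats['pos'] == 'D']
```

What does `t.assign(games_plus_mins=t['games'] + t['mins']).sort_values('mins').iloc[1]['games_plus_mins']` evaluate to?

128

filter rows where pos == 'D':
  pos  mins  games
7   D    48     80
9   D    21     63
add column games_plus_mins = t['games'] + t['mins']:
  pos  mins  games  games_plus_mins
7   D    48     80              128
9   D    21     63               84
sort by mins:
  pos  mins  games  games_plus_mins
9   D    21     63               84
7   D    48     80              128
value at position 1, column 'games_plus_mins' → 128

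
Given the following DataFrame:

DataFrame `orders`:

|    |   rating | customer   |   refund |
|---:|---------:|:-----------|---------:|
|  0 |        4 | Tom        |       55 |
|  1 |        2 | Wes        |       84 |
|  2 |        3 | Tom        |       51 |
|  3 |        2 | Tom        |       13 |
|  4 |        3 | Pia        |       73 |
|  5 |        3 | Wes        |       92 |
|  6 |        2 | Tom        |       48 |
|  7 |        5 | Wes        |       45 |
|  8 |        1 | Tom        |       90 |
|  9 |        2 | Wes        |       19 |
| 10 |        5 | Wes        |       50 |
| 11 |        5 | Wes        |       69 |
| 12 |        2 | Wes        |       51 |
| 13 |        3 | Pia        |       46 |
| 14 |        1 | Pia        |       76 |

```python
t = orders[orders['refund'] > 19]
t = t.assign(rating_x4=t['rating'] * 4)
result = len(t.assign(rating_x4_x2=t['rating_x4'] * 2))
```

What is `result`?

13

filter rows where refund > 19:
    rating customer  refund
0        4      Tom      55
1        2      Wes      84
2        3      Tom      51
4        3      Pia      73
5        3      Wes      92
6        2      Tom      48
7        5      Wes      45
8        1      Tom      90
10       5      Wes      50
11       5      Wes      69
12       2      Wes      51
13       3      Pia      46
14       1      Pia      76
add column rating_x4 = t['rating'] * 4:
    rating customer  refund  rating_x4
0        4      Tom      55         16
1        2      Wes      84          8
2        3      Tom      51         12
4        3      Pia      73         12
5        3      Wes      92         12
6        2      Tom      48          8
7        5      Wes      45         20
8        1      Tom      90          4
10       5      Wes      50         20
11       5      Wes      69         20
12       2      Wes      51          8
13       3      Pia      46         12
14       1      Pia      76          4
add column rating_x4_x2 = t['rating_x4'] * 2:
    rating customer  refund  rating_x4  rating_x4_x2
0        4      Tom      55         16            32
1        2      Wes      84          8            16
2        3      Tom      51         12            24
4        3      Pia      73         12            24
5        3      Wes      92         12            24
6        2      Tom      48          8            16
7        5      Wes      45         20            40
8        1      Tom      90          4             8
10       5      Wes      50         20            40
11       5      Wes      69         20            40
12       2      Wes      51          8            16
13       3      Pia      46         12            24
14       1      Pia      76          4             8
Hence 13.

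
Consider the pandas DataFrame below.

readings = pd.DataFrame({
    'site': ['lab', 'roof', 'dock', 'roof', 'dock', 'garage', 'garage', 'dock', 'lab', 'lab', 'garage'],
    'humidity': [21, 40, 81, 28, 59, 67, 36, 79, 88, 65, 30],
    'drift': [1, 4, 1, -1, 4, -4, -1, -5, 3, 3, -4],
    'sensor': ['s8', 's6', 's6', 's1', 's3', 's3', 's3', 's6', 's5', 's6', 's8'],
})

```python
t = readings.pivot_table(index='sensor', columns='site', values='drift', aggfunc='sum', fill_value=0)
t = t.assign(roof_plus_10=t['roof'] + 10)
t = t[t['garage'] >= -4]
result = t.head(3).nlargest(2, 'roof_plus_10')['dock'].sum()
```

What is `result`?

pivot: rows=sensor, cols=site, sum(drift):
site    dock  garage  lab  roof
sensor                         
s1         0       0    0    -1
s3         4      -5    0     0
s5         0       0    3     0
s6        -4       0    3     4
s8         0      -4    1     0
add column roof_plus_10 = t['roof'] + 10:
site    dock  garage  lab  roof  roof_plus_10
sensor                                       
s1         0       0    0    -1             9
s3         4      -5    0     0            10
s5         0       0    3     0            10
s6        -4       0    3     4            14
s8         0      -4    1     0            10
filter rows where garage >= -4:
site    dock  garage  lab  roof  roof_plus_10
sensor                                       
s1         0       0    0    -1             9
s5         0       0    3     0            10
s6        -4       0    3     4            14
s8         0      -4    1     0            10
take first 3 rows:
site    dock  garage  lab  roof  roof_plus_10
sensor                                       
s1         0       0    0    -1             9
s5         0       0    3     0            10
s6        -4       0    3     4            14
take 2 rows with largest roof_plus_10:
site    dock  garage  lab  roof  roof_plus_10
sensor                                       
s6        -4       0    3     4            14
s5         0       0    3     0            10

-4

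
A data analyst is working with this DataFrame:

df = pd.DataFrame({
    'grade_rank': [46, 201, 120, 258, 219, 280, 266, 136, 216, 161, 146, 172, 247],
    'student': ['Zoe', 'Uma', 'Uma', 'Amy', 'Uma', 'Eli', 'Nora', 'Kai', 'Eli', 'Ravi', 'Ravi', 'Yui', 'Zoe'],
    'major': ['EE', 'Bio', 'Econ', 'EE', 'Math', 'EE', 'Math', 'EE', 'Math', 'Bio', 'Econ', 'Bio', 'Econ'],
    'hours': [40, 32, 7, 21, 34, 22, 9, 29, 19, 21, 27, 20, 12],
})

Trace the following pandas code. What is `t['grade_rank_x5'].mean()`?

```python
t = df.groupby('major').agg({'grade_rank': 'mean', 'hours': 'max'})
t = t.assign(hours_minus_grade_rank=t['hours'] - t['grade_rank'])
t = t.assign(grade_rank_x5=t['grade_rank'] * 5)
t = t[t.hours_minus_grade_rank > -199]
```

881.666666667

group by major: mean(grade_rank), max(hours):
       grade_rank  hours
major                   
Bio    178.000000     32
EE     180.000000     40
Econ   171.000000     27
Math   233.666667     34
add column hours_minus_grade_rank = t['hours'] - t['grade_rank']:
       grade_rank  hours  hours_minus_grade_rank
major                                           
Bio    178.000000     32             -146.000000
EE     180.000000     40             -140.000000
Econ   171.000000     27             -144.000000
Math   233.666667     34             -199.666667
add column grade_rank_x5 = t['grade_rank'] * 5:
       grade_rank  hours  hours_minus_grade_rank  grade_rank_x5
major                                                          
Bio    178.000000     32             -146.000000     890.000000
EE     180.000000     40             -140.000000     900.000000
Econ   171.000000     27             -144.000000     855.000000
Math   233.666667     34             -199.666667    1168.333333
filter rows where hours_minus_grade_rank > -199:
       grade_rank  hours  hours_minus_grade_rank  grade_rank_x5
major                                                          
Bio         178.0     32                  -146.0          890.0
EE          180.0     40                  -140.0          900.0
Econ        171.0     27                  -144.0          855.0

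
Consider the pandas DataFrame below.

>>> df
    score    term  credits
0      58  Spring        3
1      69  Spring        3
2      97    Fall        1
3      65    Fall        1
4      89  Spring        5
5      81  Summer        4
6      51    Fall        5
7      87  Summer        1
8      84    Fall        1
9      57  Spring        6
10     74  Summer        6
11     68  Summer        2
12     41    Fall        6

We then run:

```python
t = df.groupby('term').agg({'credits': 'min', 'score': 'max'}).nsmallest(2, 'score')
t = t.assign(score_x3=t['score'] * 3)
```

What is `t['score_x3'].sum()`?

group by term: min(credits), max(score):
        credits  score
term                  
Fall          1     97
Spring        3     89
Summer        1     87
take 2 rows with smallest score:
        credits  score
term                  
Summer        1     87
Spring        3     89
add column score_x3 = t['score'] * 3:
        credits  score  score_x3
term                            
Summer        1     87       261
Spring        3     89       267

528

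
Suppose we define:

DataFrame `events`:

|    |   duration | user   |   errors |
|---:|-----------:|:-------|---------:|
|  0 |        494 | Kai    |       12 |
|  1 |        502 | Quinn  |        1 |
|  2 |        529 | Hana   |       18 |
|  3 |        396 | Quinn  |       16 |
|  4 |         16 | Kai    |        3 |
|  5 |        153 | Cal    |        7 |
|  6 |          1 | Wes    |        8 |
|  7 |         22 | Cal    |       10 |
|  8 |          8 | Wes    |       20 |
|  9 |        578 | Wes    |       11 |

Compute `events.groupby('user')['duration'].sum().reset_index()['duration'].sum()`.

group by user, sum of duration:
user
Cal      175
Hana     529
Kai      510
Quinn    898
Wes      587
Name: duration, dtype: int64
reset_index():
    user  duration
0    Cal       175
1   Hana       529
2    Kai       510
3  Quinn       898
4    Wes       587
The sum of column 'duration' is 2699.

2699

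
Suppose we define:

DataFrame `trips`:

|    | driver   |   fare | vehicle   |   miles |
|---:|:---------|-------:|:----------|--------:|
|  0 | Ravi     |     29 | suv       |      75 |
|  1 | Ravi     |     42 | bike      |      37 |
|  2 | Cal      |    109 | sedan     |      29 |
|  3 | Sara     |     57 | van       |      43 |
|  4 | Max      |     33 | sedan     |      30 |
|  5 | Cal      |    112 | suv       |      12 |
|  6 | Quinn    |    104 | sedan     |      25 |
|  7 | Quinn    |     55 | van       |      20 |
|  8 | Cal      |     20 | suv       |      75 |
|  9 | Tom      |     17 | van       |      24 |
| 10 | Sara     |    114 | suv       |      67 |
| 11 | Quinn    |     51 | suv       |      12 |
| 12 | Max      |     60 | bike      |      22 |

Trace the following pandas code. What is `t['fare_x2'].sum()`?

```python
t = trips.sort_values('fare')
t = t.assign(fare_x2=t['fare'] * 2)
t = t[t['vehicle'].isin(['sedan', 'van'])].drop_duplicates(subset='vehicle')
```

100

sort by fare:
   driver  fare vehicle  miles
9     Tom    17     van     24
8     Cal    20     suv     75
0    Ravi    29     suv     75
4     Max    33   sedan     30
1    Ravi    42    bike     37
11  Quinn    51     suv     12
7   Quinn    55     van     20
3    Sara    57     van     43
12    Max    60    bike     22
6   Quinn   104   sedan     25
2     Cal   109   sedan     29
5     Cal   112     suv     12
10   Sara   114     suv     67
add column fare_x2 = t['fare'] * 2:
   driver  fare vehicle  miles  fare_x2
9     Tom    17     van     24       34
8     Cal    20     suv     75       40
0    Ravi    29     suv     75       58
4     Max    33   sedan     30       66
1    Ravi    42    bike     37       84
11  Quinn    51     suv     12      102
7   Quinn    55     van     20      110
3    Sara    57     van     43      114
12    Max    60    bike     22      120
6   Quinn   104   sedan     25      208
2     Cal   109   sedan     29      218
5     Cal   112     suv     12      224
10   Sara   114     suv     67      228
filter rows where vehicle in ['sedan', 'van']:
  driver  fare vehicle  miles  fare_x2
9    Tom    17     van     24       34
4    Max    33   sedan     30       66
7  Quinn    55     van     20      110
3   Sara    57     van     43      114
6  Quinn   104   sedan     25      208
2    Cal   109   sedan     29      218
drop duplicate vehicle (keep=first):
  driver  fare vehicle  miles  fare_x2
9    Tom    17     van     24       34
4    Max    33   sedan     30       66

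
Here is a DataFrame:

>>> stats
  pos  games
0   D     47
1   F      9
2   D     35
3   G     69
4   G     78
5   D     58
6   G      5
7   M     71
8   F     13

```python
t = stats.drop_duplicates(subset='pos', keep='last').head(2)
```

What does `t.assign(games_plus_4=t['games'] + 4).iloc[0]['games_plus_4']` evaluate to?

62

drop duplicate pos (keep=last):
  pos  games
5   D     58
6   G      5
7   M     71
8   F     13
take first 2 rows:
  pos  games
5   D     58
6   G      5
add column games_plus_4 = t['games'] + 4:
  pos  games  games_plus_4
5   D     58            62
6   G      5             9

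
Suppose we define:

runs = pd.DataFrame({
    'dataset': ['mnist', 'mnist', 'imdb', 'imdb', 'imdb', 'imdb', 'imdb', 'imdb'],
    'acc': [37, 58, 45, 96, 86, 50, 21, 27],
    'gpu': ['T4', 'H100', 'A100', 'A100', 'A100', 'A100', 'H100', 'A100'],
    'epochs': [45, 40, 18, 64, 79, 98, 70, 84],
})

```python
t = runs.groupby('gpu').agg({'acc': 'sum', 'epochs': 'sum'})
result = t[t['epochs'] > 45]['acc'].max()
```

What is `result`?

304

group by gpu: sum(acc), sum(epochs):
      acc  epochs
gpu              
A100  304     343
H100   79     110
T4     37      45
filter rows where epochs > 45:
      acc  epochs
gpu              
A100  304     343
H100   79     110
Reading off the max of column 'acc', we get 304.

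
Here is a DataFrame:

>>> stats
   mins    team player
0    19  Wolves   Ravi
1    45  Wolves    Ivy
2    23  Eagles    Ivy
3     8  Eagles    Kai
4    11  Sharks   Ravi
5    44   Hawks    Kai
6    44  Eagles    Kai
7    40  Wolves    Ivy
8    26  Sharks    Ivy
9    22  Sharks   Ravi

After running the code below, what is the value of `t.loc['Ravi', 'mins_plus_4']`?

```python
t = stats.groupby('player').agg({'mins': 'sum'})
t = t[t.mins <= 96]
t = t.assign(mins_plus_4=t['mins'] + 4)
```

56

group by player, sum of mins:
        mins
player      
Ivy      134
Kai       96
Ravi      52
filter rows where mins <= 96:
        mins
player      
Kai       96
Ravi      52
add column mins_plus_4 = t['mins'] + 4:
        mins  mins_plus_4
player                   
Kai       96          100
Ravi      52           56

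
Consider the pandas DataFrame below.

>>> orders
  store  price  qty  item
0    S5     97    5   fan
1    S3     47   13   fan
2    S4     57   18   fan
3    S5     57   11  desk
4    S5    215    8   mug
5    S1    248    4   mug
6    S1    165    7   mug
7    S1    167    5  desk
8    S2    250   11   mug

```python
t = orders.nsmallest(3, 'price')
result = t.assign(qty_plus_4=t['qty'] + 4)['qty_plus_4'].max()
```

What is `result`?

22

take 3 rows with smallest price:
  store  price  qty  item
1    S3     47   13   fan
2    S4     57   18   fan
3    S5     57   11  desk
add column qty_plus_4 = t['qty'] + 4:
  store  price  qty  item  qty_plus_4
1    S3     47   13   fan          17
2    S4     57   18   fan          22
3    S5     57   11  desk          15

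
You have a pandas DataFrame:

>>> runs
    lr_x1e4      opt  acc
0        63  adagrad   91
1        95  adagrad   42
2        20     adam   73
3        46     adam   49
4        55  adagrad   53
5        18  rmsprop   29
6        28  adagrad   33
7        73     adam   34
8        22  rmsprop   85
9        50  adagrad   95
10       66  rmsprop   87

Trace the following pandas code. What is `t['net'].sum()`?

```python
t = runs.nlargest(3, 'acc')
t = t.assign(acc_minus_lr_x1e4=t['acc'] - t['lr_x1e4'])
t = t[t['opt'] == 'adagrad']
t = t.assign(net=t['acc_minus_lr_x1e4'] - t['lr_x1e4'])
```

take 3 rows with largest acc:
    lr_x1e4      opt  acc
9        50  adagrad   95
0        63  adagrad   91
10       66  rmsprop   87
add column acc_minus_lr_x1e4 = t['acc'] - t['lr_x1e4']:
    lr_x1e4      opt  acc  acc_minus_lr_x1e4
9        50  adagrad   95                 45
0        63  adagrad   91                 28
10       66  rmsprop   87                 21
filter rows where opt == 'adagrad':
   lr_x1e4      opt  acc  acc_minus_lr_x1e4
9       50  adagrad   95                 45
0       63  adagrad   91                 28
add column net = t['acc_minus_lr_x1e4'] - t['lr_x1e4']:
   lr_x1e4      opt  acc  acc_minus_lr_x1e4  net
9       50  adagrad   95                 45   -5
0       63  adagrad   91                 28  -35
sum of column 'net' → -40

-40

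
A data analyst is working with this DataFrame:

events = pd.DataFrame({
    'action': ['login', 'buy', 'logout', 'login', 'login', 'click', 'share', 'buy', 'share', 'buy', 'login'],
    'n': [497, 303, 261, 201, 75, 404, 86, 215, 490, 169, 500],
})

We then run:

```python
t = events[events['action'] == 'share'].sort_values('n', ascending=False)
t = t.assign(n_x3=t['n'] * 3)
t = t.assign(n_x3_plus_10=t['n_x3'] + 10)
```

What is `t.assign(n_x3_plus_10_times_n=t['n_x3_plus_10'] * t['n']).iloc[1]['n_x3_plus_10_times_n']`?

filter rows where action == 'share':
  action    n
6  share   86
8  share  490
sort by n descending:
  action    n
8  share  490
6  share   86
add column n_x3 = t['n'] * 3:
  action    n  n_x3
8  share  490  1470
6  share   86   258
add column n_x3_plus_10 = t['n_x3'] + 10:
  action    n  n_x3  n_x3_plus_10
8  share  490  1470          1480
6  share   86   258           268
add column n_x3_plus_10_times_n = t['n_x3_plus_10'] * t['n']:
  action    n  n_x3  n_x3_plus_10  n_x3_plus_10_times_n
8  share  490  1470          1480                725200
6  share   86   258           268                 23048

23048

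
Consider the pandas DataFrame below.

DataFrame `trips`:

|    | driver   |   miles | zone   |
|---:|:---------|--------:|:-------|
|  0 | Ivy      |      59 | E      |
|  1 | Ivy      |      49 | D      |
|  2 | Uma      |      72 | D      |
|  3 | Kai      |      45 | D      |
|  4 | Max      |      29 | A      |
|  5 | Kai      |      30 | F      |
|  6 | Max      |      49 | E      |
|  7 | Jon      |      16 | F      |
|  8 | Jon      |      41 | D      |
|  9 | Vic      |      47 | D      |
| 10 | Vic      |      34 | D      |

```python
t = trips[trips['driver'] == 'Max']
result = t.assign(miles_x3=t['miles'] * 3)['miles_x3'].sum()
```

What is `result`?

234

filter rows where driver == 'Max':
  driver  miles zone
4    Max     29    A
6    Max     49    E
add column miles_x3 = t['miles'] * 3:
  driver  miles zone  miles_x3
4    Max     29    A        87
6    Max     49    E       147
Reading off the sum of column 'miles_x3', we get 234.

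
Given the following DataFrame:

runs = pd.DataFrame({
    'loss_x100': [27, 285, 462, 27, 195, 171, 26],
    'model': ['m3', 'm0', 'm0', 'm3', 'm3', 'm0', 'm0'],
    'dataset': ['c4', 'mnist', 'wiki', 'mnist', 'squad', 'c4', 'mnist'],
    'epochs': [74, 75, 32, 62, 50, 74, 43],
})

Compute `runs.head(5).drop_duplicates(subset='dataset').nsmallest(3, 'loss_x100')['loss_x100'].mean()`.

take first 5 rows:
   loss_x100 model dataset  epochs
0         27    m3      c4      74
1        285    m0   mnist      75
2        462    m0    wiki      32
3         27    m3   mnist      62
4        195    m3   squad      50
drop duplicate dataset (keep=first):
   loss_x100 model dataset  epochs
0         27    m3      c4      74
1        285    m0   mnist      75
2        462    m0    wiki      32
4        195    m3   squad      50
take 3 rows with smallest loss_x100:
   loss_x100 model dataset  epochs
0         27    m3      c4      74
4        195    m3   squad      50
1        285    m0   mnist      75
Finally, mean of column 'loss_x100' = 169.0.

169.0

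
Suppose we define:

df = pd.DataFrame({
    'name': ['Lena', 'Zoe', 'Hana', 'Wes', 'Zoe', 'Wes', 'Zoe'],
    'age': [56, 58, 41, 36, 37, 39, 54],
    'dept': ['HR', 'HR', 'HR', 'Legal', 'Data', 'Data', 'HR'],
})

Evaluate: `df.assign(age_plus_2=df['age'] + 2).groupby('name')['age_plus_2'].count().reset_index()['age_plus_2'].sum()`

add column age_plus_2 = df['age'] + 2:
   name  age   dept  age_plus_2
0  Lena   56     HR          58
1   Zoe   58     HR          60
2  Hana   41     HR          43
3   Wes   36  Legal          38
4   Zoe   37   Data          39
5   Wes   39   Data          41
6   Zoe   54     HR          56
group by name, count of age_plus_2:
name
Hana    1
Lena    1
Wes     2
Zoe     3
Name: age_plus_2, dtype: int64
reset_index():
   name  age_plus_2
0  Hana           1
1  Lena           1
2   Wes           2
3   Zoe           3

7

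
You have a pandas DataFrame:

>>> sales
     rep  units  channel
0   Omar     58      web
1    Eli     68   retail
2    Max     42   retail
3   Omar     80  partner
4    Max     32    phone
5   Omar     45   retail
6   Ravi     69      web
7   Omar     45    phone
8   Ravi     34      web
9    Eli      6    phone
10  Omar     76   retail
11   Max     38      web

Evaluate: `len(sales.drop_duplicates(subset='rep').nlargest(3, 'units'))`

drop duplicate rep (keep=first):
    rep  units channel
0  Omar     58     web
1   Eli     68  retail
2   Max     42  retail
6  Ravi     69     web
take 3 rows with largest units:
    rep  units channel
6  Ravi     69     web
1   Eli     68  retail
0  Omar     58     web

3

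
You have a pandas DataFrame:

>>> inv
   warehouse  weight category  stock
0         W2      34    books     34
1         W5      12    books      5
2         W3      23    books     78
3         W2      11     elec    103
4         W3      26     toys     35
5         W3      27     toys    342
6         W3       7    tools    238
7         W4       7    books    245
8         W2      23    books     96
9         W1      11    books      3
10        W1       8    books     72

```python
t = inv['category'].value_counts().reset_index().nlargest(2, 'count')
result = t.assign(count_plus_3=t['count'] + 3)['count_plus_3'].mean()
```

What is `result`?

value_counts of category:
category
books    7
toys     2
elec     1
tools    1
Name: count, dtype: int64
reset_index():
  category  count
0    books      7
1     toys      2
2     elec      1
3    tools      1
take 2 rows with largest count:
  category  count
0    books      7
1     toys      2
add column count_plus_3 = t['count'] + 3:
  category  count  count_plus_3
0    books      7            10
1     toys      2             5
Finally, mean of column 'count_plus_3' = 7.5.

7.5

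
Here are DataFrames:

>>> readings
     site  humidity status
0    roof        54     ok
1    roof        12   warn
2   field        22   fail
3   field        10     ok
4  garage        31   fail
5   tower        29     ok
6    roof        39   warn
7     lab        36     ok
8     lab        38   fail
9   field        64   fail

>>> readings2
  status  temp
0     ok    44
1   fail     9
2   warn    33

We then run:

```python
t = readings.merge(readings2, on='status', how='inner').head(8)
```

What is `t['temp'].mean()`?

32.5

merge on 'status' (how='inner') → 10 rows:
     site  humidity status  temp
0    roof        54     ok    44
1    roof        12   warn    33
2   field        22   fail     9
3   field        10     ok    44
4  garage        31   fail     9
5   tower        29     ok    44
6    roof        39   warn    33
7     lab        36     ok    44
8     lab        38   fail     9
9   field        64   fail     9
take first 8 rows:
     site  humidity status  temp
0    roof        54     ok    44
1    roof        12   warn    33
2   field        22   fail     9
3   field        10     ok    44
4  garage        31   fail     9
5   tower        29     ok    44
6    roof        39   warn    33
7     lab        36     ok    44
Reading off the mean of column 'temp', we get 32.5.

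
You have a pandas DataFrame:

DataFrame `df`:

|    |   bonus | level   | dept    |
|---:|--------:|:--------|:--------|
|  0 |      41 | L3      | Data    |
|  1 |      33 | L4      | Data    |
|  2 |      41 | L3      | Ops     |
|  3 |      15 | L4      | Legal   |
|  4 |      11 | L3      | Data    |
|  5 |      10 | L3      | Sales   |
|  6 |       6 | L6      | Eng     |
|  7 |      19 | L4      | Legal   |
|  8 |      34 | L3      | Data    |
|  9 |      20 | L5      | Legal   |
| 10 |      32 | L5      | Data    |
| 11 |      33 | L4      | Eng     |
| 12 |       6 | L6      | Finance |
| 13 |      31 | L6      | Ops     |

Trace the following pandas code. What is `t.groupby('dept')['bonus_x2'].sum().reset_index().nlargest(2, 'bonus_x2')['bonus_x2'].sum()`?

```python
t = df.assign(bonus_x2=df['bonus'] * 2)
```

add column bonus_x2 = df['bonus'] * 2:
    bonus level     dept  bonus_x2
0      41    L3     Data        82
1      33    L4     Data        66
2      41    L3      Ops        82
3      15    L4    Legal        30
4      11    L3     Data        22
5      10    L3    Sales        20
6       6    L6      Eng        12
7      19    L4    Legal        38
8      34    L3     Data        68
9      20    L5    Legal        40
10     32    L5     Data        64
11     33    L4      Eng        66
12      6    L6  Finance        12
13     31    L6      Ops        62
group by dept, sum of bonus_x2:
dept
Data       302
Eng         78
Finance     12
Legal      108
Ops        144
Sales       20
Name: bonus_x2, dtype: int64
reset_index():
      dept  bonus_x2
0     Data       302
1      Eng        78
2  Finance        12
3    Legal       108
4      Ops       144
5    Sales        20
take 2 rows with largest bonus_x2:
   dept  bonus_x2
0  Data       302
4   Ops       144
Hence 446.

446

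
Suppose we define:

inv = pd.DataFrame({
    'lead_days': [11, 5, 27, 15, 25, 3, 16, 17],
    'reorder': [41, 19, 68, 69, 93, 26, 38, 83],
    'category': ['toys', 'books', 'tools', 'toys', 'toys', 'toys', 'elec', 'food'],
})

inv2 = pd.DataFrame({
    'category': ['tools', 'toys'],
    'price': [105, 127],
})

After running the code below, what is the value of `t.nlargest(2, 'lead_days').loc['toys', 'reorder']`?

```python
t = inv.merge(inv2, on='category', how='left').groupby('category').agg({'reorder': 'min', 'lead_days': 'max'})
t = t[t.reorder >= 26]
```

26

merge on 'category' (how='left') → 8 rows:
   lead_days  reorder category  price
0         11       41     toys  127.0
1          5       19    books    NaN
2         27       68    tools  105.0
3         15       69     toys  127.0
4         25       93     toys  127.0
5          3       26     toys  127.0
6         16       38     elec    NaN
7         17       83     food    NaN
group by category: min(reorder), max(lead_days):
          reorder  lead_days
category                    
books          19          5
elec           38         16
food           83         17
tools          68         27
toys           26         25
filter rows where reorder >= 26:
          reorder  lead_days
category                    
elec           38         16
food           83         17
tools          68         27
toys           26         25
take 2 rows with largest lead_days:
          reorder  lead_days
category                    
tools          68         27
toys           26         25
Reading off the value at row 'toys', column 'reorder', we get 26.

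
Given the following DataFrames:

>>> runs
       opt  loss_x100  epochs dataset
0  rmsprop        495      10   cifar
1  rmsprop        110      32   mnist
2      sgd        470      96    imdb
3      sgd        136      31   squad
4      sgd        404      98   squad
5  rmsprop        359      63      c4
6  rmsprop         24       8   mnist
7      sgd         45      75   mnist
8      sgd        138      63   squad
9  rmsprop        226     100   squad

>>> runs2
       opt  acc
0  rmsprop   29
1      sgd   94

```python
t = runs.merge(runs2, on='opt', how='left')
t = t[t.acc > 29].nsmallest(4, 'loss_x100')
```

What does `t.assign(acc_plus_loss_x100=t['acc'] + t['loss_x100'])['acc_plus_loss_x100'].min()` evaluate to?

merge on 'opt' (how='left') → 10 rows:
       opt  loss_x100  epochs dataset  acc
0  rmsprop        495      10   cifar   29
1  rmsprop        110      32   mnist   29
2      sgd        470      96    imdb   94
3      sgd        136      31   squad   94
4      sgd        404      98   squad   94
5  rmsprop        359      63      c4   29
6  rmsprop         24       8   mnist   29
7      sgd         45      75   mnist   94
8      sgd        138      63   squad   94
9  rmsprop        226     100   squad   29
filter rows where acc > 29:
   opt  loss_x100  epochs dataset  acc
2  sgd        470      96    imdb   94
3  sgd        136      31   squad   94
4  sgd        404      98   squad   94
7  sgd         45      75   mnist   94
8  sgd        138      63   squad   94
take 4 rows with smallest loss_x100:
   opt  loss_x100  epochs dataset  acc
7  sgd         45      75   mnist   94
3  sgd        136      31   squad   94
8  sgd        138      63   squad   94
4  sgd        404      98   squad   94
add column acc_plus_loss_x100 = t['acc'] + t['loss_x100']:
   opt  loss_x100  epochs dataset  acc  acc_plus_loss_x100
7  sgd         45      75   mnist   94                 139
3  sgd        136      31   squad   94                 230
8  sgd        138      63   squad   94                 232
4  sgd        404      98   squad   94                 498

139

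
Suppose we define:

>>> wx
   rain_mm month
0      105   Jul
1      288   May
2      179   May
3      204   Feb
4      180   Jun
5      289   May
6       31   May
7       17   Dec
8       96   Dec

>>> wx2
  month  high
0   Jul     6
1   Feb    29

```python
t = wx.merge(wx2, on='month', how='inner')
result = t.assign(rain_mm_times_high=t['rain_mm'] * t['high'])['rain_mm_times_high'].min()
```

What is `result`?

merge on 'month' (how='inner') → 2 rows:
   rain_mm month  high
0      105   Jul     6
1      204   Feb    29
add column rain_mm_times_high = t['rain_mm'] * t['high']:
   rain_mm month  high  rain_mm_times_high
0      105   Jul     6                 630
1      204   Feb    29                5916
So min() = 630.

630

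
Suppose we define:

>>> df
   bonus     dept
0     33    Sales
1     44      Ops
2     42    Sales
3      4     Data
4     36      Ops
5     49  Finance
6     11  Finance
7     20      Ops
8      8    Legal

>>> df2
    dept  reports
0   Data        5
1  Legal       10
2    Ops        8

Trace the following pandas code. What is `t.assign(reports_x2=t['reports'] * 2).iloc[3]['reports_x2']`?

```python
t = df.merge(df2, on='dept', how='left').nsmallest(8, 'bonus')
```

16.0

merge on 'dept' (how='left') → 9 rows:
   bonus     dept  reports
0     33    Sales      NaN
1     44      Ops      8.0
2     42    Sales      NaN
3      4     Data      5.0
4     36      Ops      8.0
5     49  Finance      NaN
6     11  Finance      NaN
7     20      Ops      8.0
8      8    Legal     10.0
take 8 rows with smallest bonus:
   bonus     dept  reports
3      4     Data      5.0
8      8    Legal     10.0
6     11  Finance      NaN
7     20      Ops      8.0
0     33    Sales      NaN
4     36      Ops      8.0
2     42    Sales      NaN
1     44      Ops      8.0
add column reports_x2 = t['reports'] * 2:
   bonus     dept  reports  reports_x2
3      4     Data      5.0        10.0
8      8    Legal     10.0        20.0
6     11  Finance      NaN         NaN
7     20      Ops      8.0        16.0
0     33    Sales      NaN         NaN
4     36      Ops      8.0        16.0
2     42    Sales      NaN         NaN
1     44      Ops      8.0        16.0
Taking the value at position 3, column 'reports_x2' gives 16.0.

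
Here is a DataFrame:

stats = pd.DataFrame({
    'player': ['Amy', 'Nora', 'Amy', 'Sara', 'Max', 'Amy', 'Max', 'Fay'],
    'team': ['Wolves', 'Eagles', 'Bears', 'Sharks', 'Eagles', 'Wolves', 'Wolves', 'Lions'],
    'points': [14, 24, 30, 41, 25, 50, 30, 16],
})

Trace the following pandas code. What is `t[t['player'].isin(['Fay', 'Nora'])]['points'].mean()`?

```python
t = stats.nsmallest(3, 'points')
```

20.0

take 3 rows with smallest points:
  player    team  points
0    Amy  Wolves      14
7    Fay   Lions      16
1   Nora  Eagles      24
filter rows where player in ['Fay', 'Nora']:
  player    team  points
7    Fay   Lions      16
1   Nora  Eagles      24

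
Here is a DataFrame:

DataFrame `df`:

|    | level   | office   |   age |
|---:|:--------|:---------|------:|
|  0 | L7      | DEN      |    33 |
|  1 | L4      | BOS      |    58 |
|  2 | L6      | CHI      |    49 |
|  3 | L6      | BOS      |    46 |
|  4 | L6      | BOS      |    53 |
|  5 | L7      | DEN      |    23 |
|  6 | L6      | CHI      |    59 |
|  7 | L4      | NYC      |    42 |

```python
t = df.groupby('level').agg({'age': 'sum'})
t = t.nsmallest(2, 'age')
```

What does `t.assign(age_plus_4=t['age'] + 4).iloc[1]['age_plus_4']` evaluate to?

104

group by level, sum of age:
       age
level     
L4     100
L6     207
L7      56
take 2 rows with smallest age:
       age
level     
L7      56
L4     100
add column age_plus_4 = t['age'] + 4:
       age  age_plus_4
level                 
L7      56          60
L4     100         104
Hence 104.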